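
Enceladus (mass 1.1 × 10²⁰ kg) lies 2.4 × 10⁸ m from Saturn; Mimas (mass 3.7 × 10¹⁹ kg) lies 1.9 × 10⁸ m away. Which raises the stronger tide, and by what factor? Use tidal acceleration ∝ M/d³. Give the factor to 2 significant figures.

Compare M/d³ for the two perturbers:
Enceladus: (1.1 × 10²⁰) / (2.4 × 10⁸)³ = 7.957 × 10⁻⁶
Mimas: (3.7 × 10¹⁹) / (1.9 × 10⁸)³ = 5.394 × 10⁻⁶
Ratio (larger/smaller) = 1.5

Enceladus, by a factor of ≈ 1.5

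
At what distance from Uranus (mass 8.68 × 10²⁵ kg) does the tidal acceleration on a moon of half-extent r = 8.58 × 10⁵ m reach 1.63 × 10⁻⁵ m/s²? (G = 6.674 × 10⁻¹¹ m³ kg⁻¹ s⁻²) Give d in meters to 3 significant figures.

8.48 × 10⁸ m

2GMr/d³ = a_tidal  ⇒  d = (2GMr / a_tidal)^(1/3)
d = (2 × 6.674×10⁻¹¹ × (8.68 × 10²⁵) × (8.58 × 10⁵) / (1.63 × 10⁻⁵))^(1/3)
  = 8.48 × 10⁸ m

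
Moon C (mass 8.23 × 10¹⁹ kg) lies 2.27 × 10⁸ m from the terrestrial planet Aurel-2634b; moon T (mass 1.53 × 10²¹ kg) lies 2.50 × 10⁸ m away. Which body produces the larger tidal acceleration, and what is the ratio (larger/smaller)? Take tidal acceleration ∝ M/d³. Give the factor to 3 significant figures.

Moon T, by a factor of ≈ 13.9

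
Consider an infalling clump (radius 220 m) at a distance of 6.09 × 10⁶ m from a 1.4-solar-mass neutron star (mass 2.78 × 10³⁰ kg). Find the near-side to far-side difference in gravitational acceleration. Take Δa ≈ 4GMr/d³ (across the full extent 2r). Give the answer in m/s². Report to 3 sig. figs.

7.23 × 10² m/s²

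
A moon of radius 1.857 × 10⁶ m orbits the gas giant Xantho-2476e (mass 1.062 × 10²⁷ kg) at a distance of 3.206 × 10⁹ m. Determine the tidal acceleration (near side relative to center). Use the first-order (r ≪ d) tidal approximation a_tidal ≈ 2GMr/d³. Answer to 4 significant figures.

The tidal stretch is the gradient of GM/d² times the body's extent r, hence the 1/d³ dependence.
Δa = 2GMr/d³
   = 2 × (6.674 × 10⁻¹¹) × (1.062 × 10²⁷) × (1.857 × 10⁶) / (3.206 × 10⁹)³
   = 7.988 × 10⁻⁶ m/s²

7.988 × 10⁻⁶ m/s²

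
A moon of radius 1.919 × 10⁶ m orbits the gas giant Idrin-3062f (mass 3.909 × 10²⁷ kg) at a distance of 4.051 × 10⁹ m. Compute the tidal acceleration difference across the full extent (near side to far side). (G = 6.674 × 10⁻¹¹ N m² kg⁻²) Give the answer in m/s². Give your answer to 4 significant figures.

3.012 × 10⁻⁵ m/s²

Δg = 4GMr/d³
   = 4 × (6.674 × 10⁻¹¹) × (3.909 × 10²⁷) × (1.919 × 10⁶) / (4.051 × 10⁹)³
   = 3.012 × 10⁻⁵ m/s²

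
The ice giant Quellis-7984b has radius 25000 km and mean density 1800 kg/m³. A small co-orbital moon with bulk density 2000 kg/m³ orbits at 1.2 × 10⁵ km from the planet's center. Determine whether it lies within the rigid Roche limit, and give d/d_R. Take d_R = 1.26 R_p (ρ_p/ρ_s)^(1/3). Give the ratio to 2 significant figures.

outside; d/d_R ≈ 3.9

d_R = 1.26 × (25000 km) × (1800/2000)^(1/3) = 30410 km
d/d_R = (1.2 × 10⁵) / (30410) = 3.9
Since d/d_R > 1, the body is outside the Roche limit.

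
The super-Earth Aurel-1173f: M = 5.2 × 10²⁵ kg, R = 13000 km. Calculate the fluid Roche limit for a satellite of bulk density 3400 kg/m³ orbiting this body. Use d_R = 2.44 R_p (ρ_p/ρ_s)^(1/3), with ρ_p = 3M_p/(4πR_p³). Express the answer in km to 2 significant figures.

38000 km

ρ_p = 3M_p/(4πR_p³) = 3 × (5.2 × 10²⁵) / (4π × (1.3 × 10⁷ m)³) = 5700 kg/m³
d_R = 2.44 × 13000 km × (5700/3400)^(1/3)
    = 38000 km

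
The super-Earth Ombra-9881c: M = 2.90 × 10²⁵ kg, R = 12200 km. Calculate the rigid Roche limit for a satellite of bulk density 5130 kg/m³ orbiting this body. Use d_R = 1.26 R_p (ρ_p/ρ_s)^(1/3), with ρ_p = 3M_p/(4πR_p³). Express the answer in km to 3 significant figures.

13900 km

ρ_p = 3M_p/(4πR_p³) = 3 × (2.90 × 10²⁵) / (4π × (1.22 × 10⁷ m)³) = 3810 kg/m³
d_R = 1.26 × 12200 km × (3810/5130)^(1/3)
    = 13900 km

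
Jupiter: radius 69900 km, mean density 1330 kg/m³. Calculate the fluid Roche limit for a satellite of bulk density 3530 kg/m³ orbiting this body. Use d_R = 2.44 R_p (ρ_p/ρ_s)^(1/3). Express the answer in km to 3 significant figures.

1.23 × 10⁵ km

d_R = 2.44 × 69900 km × (1330/3530)^(1/3)
    = 1.23 × 10⁵ km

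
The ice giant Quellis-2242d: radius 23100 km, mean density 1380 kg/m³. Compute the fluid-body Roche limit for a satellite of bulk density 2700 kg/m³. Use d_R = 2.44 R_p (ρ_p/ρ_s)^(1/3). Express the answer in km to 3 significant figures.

45100 km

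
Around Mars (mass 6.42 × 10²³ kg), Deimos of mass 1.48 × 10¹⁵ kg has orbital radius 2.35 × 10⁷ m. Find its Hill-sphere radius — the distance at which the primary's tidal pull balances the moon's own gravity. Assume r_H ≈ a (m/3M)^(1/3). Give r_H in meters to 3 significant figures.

r_H ≈ a (m/3M)^(1/3)
    = (2.35 × 10⁷) × (1.48 × 10¹⁵ / (3 × 6.42 × 10²³))^(1/3)
    = 2.15 × 10⁴ m

2.15 × 10⁴ m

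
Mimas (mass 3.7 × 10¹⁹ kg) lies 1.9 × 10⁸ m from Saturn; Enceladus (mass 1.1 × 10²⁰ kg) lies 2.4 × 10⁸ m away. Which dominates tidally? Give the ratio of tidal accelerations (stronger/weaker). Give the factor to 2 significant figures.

Enceladus, by a factor of ≈ 1.5

Compare M/d³ for the two perturbers:
Mimas: (3.7 × 10¹⁹) / (1.9 × 10⁸)³ = 5.394 × 10⁻⁶
Enceladus: (1.1 × 10²⁰) / (2.4 × 10⁸)³ = 7.957 × 10⁻⁶
Ratio (larger/smaller) = 1.5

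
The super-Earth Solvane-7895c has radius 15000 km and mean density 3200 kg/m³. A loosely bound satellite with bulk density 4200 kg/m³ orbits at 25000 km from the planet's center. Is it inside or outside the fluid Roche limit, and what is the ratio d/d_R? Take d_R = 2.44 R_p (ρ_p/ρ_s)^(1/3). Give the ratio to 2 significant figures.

inside; d/d_R ≈ 0.75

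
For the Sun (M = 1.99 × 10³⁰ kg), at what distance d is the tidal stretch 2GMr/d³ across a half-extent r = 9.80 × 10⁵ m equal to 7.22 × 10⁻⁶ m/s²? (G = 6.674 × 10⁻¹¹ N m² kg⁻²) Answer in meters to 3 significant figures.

2GMr/d³ = a_tidal  ⇒  d = (2GMr / a_tidal)^(1/3)
d = (2 × 6.674×10⁻¹¹ × (1.99 × 10³⁰) × (9.80 × 10⁵) / (7.22 × 10⁻⁶))^(1/3)
  = 3.30 × 10¹⁰ m

3.30 × 10¹⁰ m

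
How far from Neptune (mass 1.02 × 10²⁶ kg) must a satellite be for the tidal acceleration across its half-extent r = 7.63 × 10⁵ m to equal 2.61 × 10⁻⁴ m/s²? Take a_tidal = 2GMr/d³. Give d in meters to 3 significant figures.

3.41 × 10⁸ m

2GMr/d³ = a_tidal  ⇒  d = (2GMr / a_tidal)^(1/3)
d = (2 × 6.674×10⁻¹¹ × (1.02 × 10²⁶) × (7.63 × 10⁵) / (2.61 × 10⁻⁴))^(1/3)
  = 3.41 × 10⁸ m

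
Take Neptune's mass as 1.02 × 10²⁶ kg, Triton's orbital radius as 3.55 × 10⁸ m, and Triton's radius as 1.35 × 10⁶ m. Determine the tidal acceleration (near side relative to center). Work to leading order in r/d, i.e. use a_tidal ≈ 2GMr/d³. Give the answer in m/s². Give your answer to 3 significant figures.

4.11 × 10⁻⁴ m/s²

Δg = 2GMr/d³
   = 2 × (6.674 × 10⁻¹¹) × (1.02 × 10²⁶) × (1.35 × 10⁶) / (3.55 × 10⁸)³
   = 4.11 × 10⁻⁴ m/s²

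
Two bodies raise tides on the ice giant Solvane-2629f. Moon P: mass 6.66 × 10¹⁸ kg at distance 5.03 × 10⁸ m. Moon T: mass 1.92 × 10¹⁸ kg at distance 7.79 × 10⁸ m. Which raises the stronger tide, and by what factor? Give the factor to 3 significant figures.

Moon P, by a factor of ≈ 12.9

Tidal stretch scales as M/d³; compute that for each body.
Moon P: (6.66 × 10¹⁸) / (5.03 × 10⁸)³ = 5.233 × 10⁻⁸
Moon T: (1.92 × 10¹⁸) / (7.79 × 10⁸)³ = 4.062 × 10⁻⁹
Ratio (larger/smaller) = 12.9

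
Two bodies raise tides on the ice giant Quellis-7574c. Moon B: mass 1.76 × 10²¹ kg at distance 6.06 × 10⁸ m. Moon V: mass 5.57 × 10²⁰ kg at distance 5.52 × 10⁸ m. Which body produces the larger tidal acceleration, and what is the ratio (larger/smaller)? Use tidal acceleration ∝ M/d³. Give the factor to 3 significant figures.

Compare M/d³ for the two perturbers:
Moon B: (1.76 × 10²¹) / (6.06 × 10⁸)³ = 7.909 × 10⁻⁶
Moon V: (5.57 × 10²⁰) / (5.52 × 10⁸)³ = 3.312 × 10⁻⁶
Ratio (larger/smaller) = 2.39

Moon B, by a factor of ≈ 2.39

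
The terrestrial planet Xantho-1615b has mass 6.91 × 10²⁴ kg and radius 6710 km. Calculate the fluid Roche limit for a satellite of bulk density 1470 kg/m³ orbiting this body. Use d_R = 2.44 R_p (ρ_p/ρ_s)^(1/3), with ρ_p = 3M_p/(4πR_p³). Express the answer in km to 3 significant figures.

25400 km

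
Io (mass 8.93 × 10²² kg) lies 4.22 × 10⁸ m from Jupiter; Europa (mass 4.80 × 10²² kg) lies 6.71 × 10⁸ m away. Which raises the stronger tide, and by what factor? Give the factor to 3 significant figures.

Io, by a factor of ≈ 7.48

Tidal stretch scales as M/d³; compute that for each body.
Io: (8.93 × 10²²) / (4.22 × 10⁸)³ = 1.188 × 10⁻³
Europa: (4.80 × 10²²) / (6.71 × 10⁸)³ = 1.589 × 10⁻⁴
Ratio (larger/smaller) = 7.48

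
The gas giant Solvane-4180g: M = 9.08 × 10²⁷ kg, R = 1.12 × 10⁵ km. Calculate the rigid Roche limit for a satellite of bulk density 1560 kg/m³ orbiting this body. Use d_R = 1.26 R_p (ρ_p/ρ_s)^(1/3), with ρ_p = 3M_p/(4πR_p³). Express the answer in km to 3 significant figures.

ρ_p = 3M_p/(4πR_p³) = 3 × (9.08 × 10²⁷) / (4π × (1.12 × 10⁸ m)³) = 1540 kg/m³
d_R = 1.26 × 1.12 × 10⁵ km × (1540/1560)^(1/3)
    = 1.41 × 10⁵ km

1.41 × 10⁵ km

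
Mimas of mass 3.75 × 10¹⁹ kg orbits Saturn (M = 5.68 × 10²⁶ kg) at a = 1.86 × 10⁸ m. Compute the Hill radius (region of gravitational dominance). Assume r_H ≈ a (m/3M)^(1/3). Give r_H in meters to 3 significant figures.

5.21 × 10⁵ m

r_H ≈ a (m/3M)^(1/3)
    = (1.86 × 10⁸) × (3.75 × 10¹⁹ / (3 × 5.68 × 10²⁶))^(1/3)
    = 5.21 × 10⁵ m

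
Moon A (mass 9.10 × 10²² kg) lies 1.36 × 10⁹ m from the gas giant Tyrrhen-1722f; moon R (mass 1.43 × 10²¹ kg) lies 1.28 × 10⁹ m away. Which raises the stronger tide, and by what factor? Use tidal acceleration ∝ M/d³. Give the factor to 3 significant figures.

Tidal acceleration ∝ M/d³, so compare M/d³ for each.
Moon A: (9.10 × 10²²) / (1.36 × 10⁹)³ = 3.618 × 10⁻⁵
Moon R: (1.43 × 10²¹) / (1.28 × 10⁹)³ = 6.819 × 10⁻⁷
Ratio (larger/smaller) = 53.1

Moon A, by a factor of ≈ 53.1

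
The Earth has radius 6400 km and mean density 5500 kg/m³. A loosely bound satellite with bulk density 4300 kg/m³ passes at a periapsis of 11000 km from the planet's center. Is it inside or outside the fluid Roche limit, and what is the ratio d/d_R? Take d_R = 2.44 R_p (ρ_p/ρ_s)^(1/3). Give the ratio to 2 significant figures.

inside; d/d_R ≈ 0.65

d_R = 2.44 × (6400 km) × (5500/4300)^(1/3) = 16950 km
d/d_R = (11000) / (16950) = 0.65
Since d/d_R < 1, the body is inside the Roche limit.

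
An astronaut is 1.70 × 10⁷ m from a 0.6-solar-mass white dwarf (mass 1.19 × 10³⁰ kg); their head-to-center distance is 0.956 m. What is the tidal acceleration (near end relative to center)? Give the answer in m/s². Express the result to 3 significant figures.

Differencing GM/(d−r)² and GM/d² to first order in r/d gives 2GMr/d³.
a_tidal = 2GMr/d³
        = 2 × (6.674 × 10⁻¹¹) × (1.19 × 10³⁰) × (0.956) / (1.70 × 10⁷)³
        = 3.09 × 10⁻² m/s²

3.09 × 10⁻² m/s²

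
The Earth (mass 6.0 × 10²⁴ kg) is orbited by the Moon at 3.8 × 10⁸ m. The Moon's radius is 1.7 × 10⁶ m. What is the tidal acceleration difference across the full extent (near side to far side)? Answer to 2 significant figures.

5.0 × 10⁻⁵ m/s²

a_tidal = 4GMr/d³
        = 4 × (6.674 × 10⁻¹¹) × (6.0 × 10²⁴) × (1.7 × 10⁶) / (3.8 × 10⁸)³
        = 5.0 × 10⁻⁵ m/s²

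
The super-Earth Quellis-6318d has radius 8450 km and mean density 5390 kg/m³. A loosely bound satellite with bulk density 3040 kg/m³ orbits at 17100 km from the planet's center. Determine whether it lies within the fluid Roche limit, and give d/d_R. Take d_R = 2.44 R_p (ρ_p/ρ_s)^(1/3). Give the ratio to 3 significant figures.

inside; d/d_R ≈ 0.685

d_R = 2.44 × (8450 km) × (5390/3040)^(1/3) = 24950 km
d/d_R = (17100) / (24950) = 0.685
Since d/d_R < 1, the body is inside the Roche limit.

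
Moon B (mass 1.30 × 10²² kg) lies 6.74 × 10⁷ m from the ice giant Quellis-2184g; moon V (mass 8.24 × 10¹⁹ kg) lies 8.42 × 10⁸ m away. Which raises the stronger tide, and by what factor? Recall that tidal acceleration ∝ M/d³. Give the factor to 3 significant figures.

Moon B, by a factor of ≈ 3.08 × 10⁵

The tide-raising term goes as M/d³ (the gradient of a 1/d² field).
Moon B: (1.30 × 10²²) / (6.74 × 10⁷)³ = 4.246 × 10⁻²
Moon V: (8.24 × 10¹⁹) / (8.42 × 10⁸)³ = 1.380 × 10⁻⁷
Ratio (larger/smaller) = 3.08 × 10⁵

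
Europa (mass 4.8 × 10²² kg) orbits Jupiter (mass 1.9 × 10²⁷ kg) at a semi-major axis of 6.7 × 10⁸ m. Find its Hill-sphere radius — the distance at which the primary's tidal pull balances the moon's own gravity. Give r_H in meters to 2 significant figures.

r_H ≈ a (m/3M)^(1/3)
    = (6.7 × 10⁸) × (4.8 × 10²² / (3 × 1.9 × 10²⁷))^(1/3)
    = 1.4 × 10⁷ m

1.4 × 10⁷ m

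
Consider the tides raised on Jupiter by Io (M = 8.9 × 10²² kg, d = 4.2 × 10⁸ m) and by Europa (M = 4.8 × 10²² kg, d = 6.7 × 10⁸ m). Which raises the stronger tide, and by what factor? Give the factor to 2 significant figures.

Tidal stretch scales as M/d³; compute that for each body.
Io: (8.9 × 10²²) / (4.2 × 10⁸)³ = 1.201 × 10⁻³
Europa: (4.8 × 10²²) / (6.7 × 10⁸)³ = 1.596 × 10⁻⁴
Ratio (larger/smaller) = 7.5

Io, by a factor of ≈ 7.5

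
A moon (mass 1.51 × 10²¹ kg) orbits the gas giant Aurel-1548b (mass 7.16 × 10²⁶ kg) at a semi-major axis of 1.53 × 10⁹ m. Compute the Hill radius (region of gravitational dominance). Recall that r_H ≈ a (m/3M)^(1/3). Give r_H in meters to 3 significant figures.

r_H ≈ a (m/3M)^(1/3)
    = (1.53 × 10⁹) × (1.51 × 10²¹ / (3 × 7.16 × 10²⁶))^(1/3)
    = 1.36 × 10⁷ m

1.36 × 10⁷ m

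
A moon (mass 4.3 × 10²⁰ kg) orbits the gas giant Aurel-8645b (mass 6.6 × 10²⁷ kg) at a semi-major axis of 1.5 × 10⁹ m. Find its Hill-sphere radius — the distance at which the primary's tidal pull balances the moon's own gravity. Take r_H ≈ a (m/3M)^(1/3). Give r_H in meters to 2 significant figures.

4.2 × 10⁶ m

r_H ≈ a (m/3M)^(1/3)
    = (1.5 × 10⁹) × (4.3 × 10²⁰ / (3 × 6.6 × 10²⁷))^(1/3)
    = 4.2 × 10⁶ m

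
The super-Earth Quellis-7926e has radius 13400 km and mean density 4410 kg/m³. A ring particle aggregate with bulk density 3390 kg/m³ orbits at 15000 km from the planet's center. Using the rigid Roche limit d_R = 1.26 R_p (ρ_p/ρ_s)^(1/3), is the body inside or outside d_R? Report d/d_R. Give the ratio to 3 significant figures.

d_R = 1.26 × (13400 km) × (4410/3390)^(1/3) = 18430 km
d/d_R = (15000) / (18430) = 0.814
Since d/d_R < 1, the body is inside the Roche limit.

inside; d/d_R ≈ 0.814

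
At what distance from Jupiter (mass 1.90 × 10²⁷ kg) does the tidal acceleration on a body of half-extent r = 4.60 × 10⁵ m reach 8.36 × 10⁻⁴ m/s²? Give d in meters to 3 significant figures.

5.19 × 10⁸ m

2GMr/d³ = a_tidal  ⇒  d = (2GMr / a_tidal)^(1/3)
d = (2 × 6.674×10⁻¹¹ × (1.90 × 10²⁷) × (4.60 × 10⁵) / (8.36 × 10⁻⁴))^(1/3)
  = 5.19 × 10⁸ m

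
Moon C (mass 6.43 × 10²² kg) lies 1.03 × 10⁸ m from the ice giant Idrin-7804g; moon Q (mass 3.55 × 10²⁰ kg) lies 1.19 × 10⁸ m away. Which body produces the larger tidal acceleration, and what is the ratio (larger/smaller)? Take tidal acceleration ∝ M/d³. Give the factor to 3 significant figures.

Moon C, by a factor of ≈ 279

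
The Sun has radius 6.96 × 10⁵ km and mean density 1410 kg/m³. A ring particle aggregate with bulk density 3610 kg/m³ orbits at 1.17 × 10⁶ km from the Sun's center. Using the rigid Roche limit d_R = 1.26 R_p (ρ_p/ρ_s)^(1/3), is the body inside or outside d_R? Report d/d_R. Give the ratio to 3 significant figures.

outside; d/d_R ≈ 1.83

d_R = 1.26 × (6.96 × 10⁵ km) × (1410/3610)^(1/3) = 6.410 × 10⁵ km
d/d_R = (1.17 × 10⁶) / (6.410 × 10⁵) = 1.83
Since d/d_R > 1, the body is outside the Roche limit.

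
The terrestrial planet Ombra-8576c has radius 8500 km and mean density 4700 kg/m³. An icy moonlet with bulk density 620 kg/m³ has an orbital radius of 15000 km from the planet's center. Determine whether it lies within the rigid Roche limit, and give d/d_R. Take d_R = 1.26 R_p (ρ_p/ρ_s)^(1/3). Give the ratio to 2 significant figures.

inside; d/d_R ≈ 0.71

d_R = 1.26 × (8500 km) × (4700/620)^(1/3) = 21040 km
d/d_R = (15000) / (21040) = 0.71
Since d/d_R < 1, the body is inside the Roche limit.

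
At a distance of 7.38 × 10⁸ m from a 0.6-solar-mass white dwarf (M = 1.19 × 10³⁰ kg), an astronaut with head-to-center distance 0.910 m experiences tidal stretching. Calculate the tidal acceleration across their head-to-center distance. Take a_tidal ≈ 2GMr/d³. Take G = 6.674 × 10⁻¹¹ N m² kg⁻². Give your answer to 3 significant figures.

3.60 × 10⁻⁷ m/s²

a_tidal = 2GMr/d³
        = 2 × (6.674 × 10⁻¹¹) × (1.19 × 10³⁰) × (0.910) / (7.38 × 10⁸)³
        = 3.60 × 10⁻⁷ m/s²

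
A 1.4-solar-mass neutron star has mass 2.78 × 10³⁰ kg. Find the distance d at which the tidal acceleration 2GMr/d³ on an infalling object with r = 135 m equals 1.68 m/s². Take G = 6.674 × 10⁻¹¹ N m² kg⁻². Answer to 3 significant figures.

2GMr/d³ = a_tidal  ⇒  d = (2GMr / a_tidal)^(1/3)
d = (2 × 6.674×10⁻¹¹ × (2.78 × 10³⁰) × (135) / (1.68))^(1/3)
  = 3.10 × 10⁷ m

3.10 × 10⁷ m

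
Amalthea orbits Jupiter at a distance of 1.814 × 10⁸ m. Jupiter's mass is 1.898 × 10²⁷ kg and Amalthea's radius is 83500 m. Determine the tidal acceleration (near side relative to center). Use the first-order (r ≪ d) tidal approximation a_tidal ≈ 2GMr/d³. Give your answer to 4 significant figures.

3.544 × 10⁻³ m/s²

a_tidal = 2GMr/d³
        = 2 × (6.674 × 10⁻¹¹) × (1.898 × 10²⁷) × (83500) / (1.814 × 10⁸)³
        = 3.544 × 10⁻³ m/s²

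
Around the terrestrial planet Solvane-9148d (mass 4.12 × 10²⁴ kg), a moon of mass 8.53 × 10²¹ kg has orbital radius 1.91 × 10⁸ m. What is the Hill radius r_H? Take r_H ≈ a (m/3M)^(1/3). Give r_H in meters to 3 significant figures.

1.69 × 10⁷ m

r_H ≈ a (m/3M)^(1/3)
    = (1.91 × 10⁸) × (8.53 × 10²¹ / (3 × 4.12 × 10²⁴))^(1/3)
    = 1.69 × 10⁷ m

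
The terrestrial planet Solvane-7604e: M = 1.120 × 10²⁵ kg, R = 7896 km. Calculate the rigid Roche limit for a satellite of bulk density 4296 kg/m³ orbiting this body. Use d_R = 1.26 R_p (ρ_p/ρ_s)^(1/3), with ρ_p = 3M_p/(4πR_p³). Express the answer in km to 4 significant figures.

ρ_p = 3M_p/(4πR_p³) = 3 × (1.120 × 10²⁵) / (4π × (7.896 × 10⁶ m)³) = 5431 kg/m³
d_R = 1.26 × 7896 km × (5431/4296)^(1/3)
    = 10760 km

10760 km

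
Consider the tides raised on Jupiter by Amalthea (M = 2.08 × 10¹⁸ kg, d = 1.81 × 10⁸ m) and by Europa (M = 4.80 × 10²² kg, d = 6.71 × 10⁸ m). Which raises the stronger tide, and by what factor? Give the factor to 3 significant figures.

Europa, by a factor of ≈ 453

Tidal acceleration ∝ M/d³, so compare M/d³ for each.
Amalthea: (2.08 × 10¹⁸) / (1.81 × 10⁸)³ = 3.508 × 10⁻⁷
Europa: (4.80 × 10²²) / (6.71 × 10⁸)³ = 1.589 × 10⁻⁴
Ratio (larger/smaller) = 453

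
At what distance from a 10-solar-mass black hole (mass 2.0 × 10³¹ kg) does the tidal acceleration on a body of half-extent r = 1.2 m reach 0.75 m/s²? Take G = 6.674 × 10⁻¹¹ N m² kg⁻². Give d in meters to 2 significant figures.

1.6 × 10⁷ m

2GMr/d³ = a_tidal  ⇒  d = (2GMr / a_tidal)^(1/3)
d = (2 × 6.674×10⁻¹¹ × (2.0 × 10³¹) × (1.2) / (0.75))^(1/3)
  = 1.6 × 10⁷ m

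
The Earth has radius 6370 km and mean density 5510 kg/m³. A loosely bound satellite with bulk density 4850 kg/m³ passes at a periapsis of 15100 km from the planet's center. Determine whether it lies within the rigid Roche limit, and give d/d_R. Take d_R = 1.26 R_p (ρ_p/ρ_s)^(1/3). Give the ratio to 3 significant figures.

outside; d/d_R ≈ 1.80

d_R = 1.26 × (6370 km) × (5510/4850)^(1/3) = 8375 km
d/d_R = (15100) / (8375) = 1.80
Since d/d_R > 1, the body is outside the Roche limit.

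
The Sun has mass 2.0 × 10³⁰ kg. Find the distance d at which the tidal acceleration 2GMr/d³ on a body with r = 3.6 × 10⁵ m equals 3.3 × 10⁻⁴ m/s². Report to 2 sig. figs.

2GMr/d³ = a_tidal  ⇒  d = (2GMr / a_tidal)^(1/3)
d = (2 × 6.674×10⁻¹¹ × (2.0 × 10³⁰) × (3.6 × 10⁵) / (3.3 × 10⁻⁴))^(1/3)
  = 6.6 × 10⁹ m

6.6 × 10⁹ m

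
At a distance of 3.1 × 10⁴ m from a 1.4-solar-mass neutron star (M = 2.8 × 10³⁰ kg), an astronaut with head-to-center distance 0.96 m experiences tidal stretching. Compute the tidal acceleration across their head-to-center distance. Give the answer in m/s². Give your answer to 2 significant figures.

1.2 × 10⁷ m/s²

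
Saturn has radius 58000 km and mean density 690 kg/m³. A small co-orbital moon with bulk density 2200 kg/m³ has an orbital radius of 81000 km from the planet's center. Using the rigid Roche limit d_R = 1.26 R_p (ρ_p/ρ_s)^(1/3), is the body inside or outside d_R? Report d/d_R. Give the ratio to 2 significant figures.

d_R = 1.26 × (58000 km) × (690/2200)^(1/3) = 49650 km
d/d_R = (81000) / (49650) = 1.6
Since d/d_R > 1, the body is outside the Roche limit.

outside; d/d_R ≈ 1.6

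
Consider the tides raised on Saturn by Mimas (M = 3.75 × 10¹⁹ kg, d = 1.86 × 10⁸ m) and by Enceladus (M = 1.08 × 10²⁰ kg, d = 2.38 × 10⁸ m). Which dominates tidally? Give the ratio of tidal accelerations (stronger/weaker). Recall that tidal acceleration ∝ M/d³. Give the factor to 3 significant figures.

Enceladus, by a factor of ≈ 1.37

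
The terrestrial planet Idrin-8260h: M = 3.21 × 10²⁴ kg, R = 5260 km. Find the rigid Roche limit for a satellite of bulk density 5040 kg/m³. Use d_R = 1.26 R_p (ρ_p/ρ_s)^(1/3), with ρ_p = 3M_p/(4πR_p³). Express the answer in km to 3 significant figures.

6730 km

ρ_p = 3M_p/(4πR_p³) = 3 × (3.21 × 10²⁴) / (4π × (5.26 × 10⁶ m)³) = 5270 kg/m³
d_R = 1.26 × 5260 km × (5270/5040)^(1/3)
    = 6730 km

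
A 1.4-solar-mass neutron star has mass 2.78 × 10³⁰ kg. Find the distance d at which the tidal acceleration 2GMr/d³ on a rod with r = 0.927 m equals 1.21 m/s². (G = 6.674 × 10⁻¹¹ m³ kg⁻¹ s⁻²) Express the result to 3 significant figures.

6.58 × 10⁶ m

2GMr/d³ = a_tidal  ⇒  d = (2GMr / a_tidal)^(1/3)
d = (2 × 6.674×10⁻¹¹ × (2.78 × 10³⁰) × (0.927) / (1.21))^(1/3)
  = 6.58 × 10⁶ m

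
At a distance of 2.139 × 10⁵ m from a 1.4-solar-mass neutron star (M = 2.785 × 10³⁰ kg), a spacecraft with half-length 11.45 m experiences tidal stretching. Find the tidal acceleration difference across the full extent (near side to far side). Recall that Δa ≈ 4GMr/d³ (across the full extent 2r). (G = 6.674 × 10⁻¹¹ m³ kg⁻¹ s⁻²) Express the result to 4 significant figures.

8.699 × 10⁵ m/s²

a_tidal = 4GMr/d³
        = 4 × (6.674 × 10⁻¹¹) × (2.785 × 10³⁰) × (11.45) / (2.139 × 10⁵)³
        = 8.699 × 10⁵ m/s²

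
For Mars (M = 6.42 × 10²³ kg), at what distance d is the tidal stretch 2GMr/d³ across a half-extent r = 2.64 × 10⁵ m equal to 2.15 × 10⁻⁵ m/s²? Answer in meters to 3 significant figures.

2GMr/d³ = a_tidal  ⇒  d = (2GMr / a_tidal)^(1/3)
d = (2 × 6.674×10⁻¹¹ × (6.42 × 10²³) × (2.64 × 10⁵) / (2.15 × 10⁻⁵))^(1/3)
  = 1.02 × 10⁸ m

1.02 × 10⁸ m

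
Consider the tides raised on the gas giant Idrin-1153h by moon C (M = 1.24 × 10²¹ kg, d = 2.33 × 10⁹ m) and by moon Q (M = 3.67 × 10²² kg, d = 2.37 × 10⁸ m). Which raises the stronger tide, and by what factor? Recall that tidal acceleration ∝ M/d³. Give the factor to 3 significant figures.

Moon Q, by a factor of ≈ 28100

Compare M/d³ for the two perturbers:
Moon C: (1.24 × 10²¹) / (2.33 × 10⁹)³ = 9.803 × 10⁻⁸
Moon Q: (3.67 × 10²²) / (2.37 × 10⁸)³ = 2.757 × 10⁻³
Ratio (larger/smaller) = 28100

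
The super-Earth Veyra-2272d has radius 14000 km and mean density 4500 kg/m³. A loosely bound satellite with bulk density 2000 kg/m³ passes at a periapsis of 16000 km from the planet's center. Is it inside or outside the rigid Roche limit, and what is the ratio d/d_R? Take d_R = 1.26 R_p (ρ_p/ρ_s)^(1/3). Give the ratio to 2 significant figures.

inside; d/d_R ≈ 0.69

d_R = 1.26 × (14000 km) × (4500/2000)^(1/3) = 23110 km
d/d_R = (16000) / (23110) = 0.69
Since d/d_R < 1, the body is inside the Roche limit.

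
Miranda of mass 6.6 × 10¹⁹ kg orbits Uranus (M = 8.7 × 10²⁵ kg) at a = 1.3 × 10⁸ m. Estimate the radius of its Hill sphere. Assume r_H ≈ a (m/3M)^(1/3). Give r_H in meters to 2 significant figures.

r_H ≈ a (m/3M)^(1/3)
    = (1.3 × 10⁸) × (6.6 × 10¹⁹ / (3 × 8.7 × 10²⁵))^(1/3)
    = 8.2 × 10⁵ m

8.2 × 10⁵ m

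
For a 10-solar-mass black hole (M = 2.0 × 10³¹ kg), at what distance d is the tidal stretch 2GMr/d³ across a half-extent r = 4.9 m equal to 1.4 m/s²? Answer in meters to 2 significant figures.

2GMr/d³ = a_tidal  ⇒  d = (2GMr / a_tidal)^(1/3)
d = (2 × 6.674×10⁻¹¹ × (2.0 × 10³¹) × (4.9) / (1.4))^(1/3)
  = 2.1 × 10⁷ m

2.1 × 10⁷ m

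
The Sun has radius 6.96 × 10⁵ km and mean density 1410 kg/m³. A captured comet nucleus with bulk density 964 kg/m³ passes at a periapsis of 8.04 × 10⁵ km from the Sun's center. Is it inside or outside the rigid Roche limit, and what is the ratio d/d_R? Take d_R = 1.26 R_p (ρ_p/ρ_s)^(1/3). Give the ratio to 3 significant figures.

inside; d/d_R ≈ 0.808

d_R = 1.26 × (6.96 × 10⁵ km) × (1410/964)^(1/3) = 9.955 × 10⁵ km
d/d_R = (8.04 × 10⁵) / (9.955 × 10⁵) = 0.808
Since d/d_R < 1, the body is inside the Roche limit.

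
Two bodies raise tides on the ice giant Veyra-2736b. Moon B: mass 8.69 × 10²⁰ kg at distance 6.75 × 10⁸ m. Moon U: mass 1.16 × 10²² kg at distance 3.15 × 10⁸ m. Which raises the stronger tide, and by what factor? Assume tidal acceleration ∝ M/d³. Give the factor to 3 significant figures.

Moon U, by a factor of ≈ 131

Compare M/d³ for the two perturbers:
Moon B: (8.69 × 10²⁰) / (6.75 × 10⁸)³ = 2.826 × 10⁻⁶
Moon U: (1.16 × 10²²) / (3.15 × 10⁸)³ = 3.711 × 10⁻⁴
Ratio (larger/smaller) = 131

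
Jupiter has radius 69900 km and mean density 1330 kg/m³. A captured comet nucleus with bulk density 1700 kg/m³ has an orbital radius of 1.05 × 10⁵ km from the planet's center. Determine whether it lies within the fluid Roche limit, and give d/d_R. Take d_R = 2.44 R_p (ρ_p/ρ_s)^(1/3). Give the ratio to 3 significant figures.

inside; d/d_R ≈ 0.668

d_R = 2.44 × (69900 km) × (1330/1700)^(1/3) = 1.572 × 10⁵ km
d/d_R = (1.05 × 10⁵) / (1.572 × 10⁵) = 0.668
Since d/d_R < 1, the body is inside the Roche limit.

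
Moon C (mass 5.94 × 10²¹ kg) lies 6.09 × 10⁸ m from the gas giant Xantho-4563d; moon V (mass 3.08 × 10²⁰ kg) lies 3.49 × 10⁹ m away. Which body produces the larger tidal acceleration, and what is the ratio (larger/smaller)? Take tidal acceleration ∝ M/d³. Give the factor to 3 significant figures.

Moon C, by a factor of ≈ 3630

The tide-raising term goes as M/d³ (the gradient of a 1/d² field).
Moon C: (5.94 × 10²¹) / (6.09 × 10⁸)³ = 2.630 × 10⁻⁵
Moon V: (3.08 × 10²⁰) / (3.49 × 10⁹)³ = 7.246 × 10⁻⁹
Ratio (larger/smaller) = 3630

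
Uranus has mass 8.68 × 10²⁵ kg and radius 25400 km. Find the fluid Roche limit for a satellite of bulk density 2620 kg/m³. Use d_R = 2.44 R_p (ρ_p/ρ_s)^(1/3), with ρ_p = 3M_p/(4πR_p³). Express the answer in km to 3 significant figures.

ρ_p = 3M_p/(4πR_p³) = 3 × (8.68 × 10²⁵) / (4π × (2.54 × 10⁷ m)³) = 1260 kg/m³
d_R = 2.44 × 25400 km × (1260/2620)^(1/3)
    = 48600 km

48600 km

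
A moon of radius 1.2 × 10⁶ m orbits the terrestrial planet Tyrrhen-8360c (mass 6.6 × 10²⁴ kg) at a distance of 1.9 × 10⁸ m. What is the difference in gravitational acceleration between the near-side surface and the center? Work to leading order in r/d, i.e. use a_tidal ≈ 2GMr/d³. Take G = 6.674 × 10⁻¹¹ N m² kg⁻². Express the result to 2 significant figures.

1.5 × 10⁻⁴ m/s²

a_tidal = 2GMr/d³
        = 2 × (6.674 × 10⁻¹¹) × (6.6 × 10²⁴) × (1.2 × 10⁶) / (1.9 × 10⁸)³
        = 1.5 × 10⁻⁴ m/s²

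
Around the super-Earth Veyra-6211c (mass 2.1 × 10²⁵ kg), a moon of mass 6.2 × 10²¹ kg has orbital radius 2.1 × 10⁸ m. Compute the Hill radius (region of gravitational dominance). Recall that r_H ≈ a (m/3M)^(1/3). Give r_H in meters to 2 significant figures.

r_H ≈ a (m/3M)^(1/3)
    = (2.1 × 10⁸) × (6.2 × 10²¹ / (3 × 2.1 × 10²⁵))^(1/3)
    = 9.7 × 10⁶ m

9.7 × 10⁶ m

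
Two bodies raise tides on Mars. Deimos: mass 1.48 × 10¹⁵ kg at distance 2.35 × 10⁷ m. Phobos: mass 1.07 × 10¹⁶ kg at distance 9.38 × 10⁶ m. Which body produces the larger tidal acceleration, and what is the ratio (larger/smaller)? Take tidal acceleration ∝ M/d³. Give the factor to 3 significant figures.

Phobos, by a factor of ≈ 114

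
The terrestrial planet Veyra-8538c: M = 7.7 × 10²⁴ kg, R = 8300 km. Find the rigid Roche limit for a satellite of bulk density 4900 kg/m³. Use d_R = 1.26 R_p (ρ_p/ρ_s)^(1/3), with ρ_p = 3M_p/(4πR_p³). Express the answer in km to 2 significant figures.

9100 km

ρ_p = 3M_p/(4πR_p³) = 3 × (7.7 × 10²⁴) / (4π × (8.3 × 10⁶ m)³) = 3200 kg/m³
d_R = 1.26 × 8300 km × (3200/4900)^(1/3)
    = 9100 km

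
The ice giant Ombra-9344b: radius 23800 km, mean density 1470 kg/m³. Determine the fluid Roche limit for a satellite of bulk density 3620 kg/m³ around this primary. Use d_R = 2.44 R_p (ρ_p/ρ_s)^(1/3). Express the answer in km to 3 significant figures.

d_R = 2.44 × 23800 km × (1470/3620)^(1/3)
    = 43000 km

43000 km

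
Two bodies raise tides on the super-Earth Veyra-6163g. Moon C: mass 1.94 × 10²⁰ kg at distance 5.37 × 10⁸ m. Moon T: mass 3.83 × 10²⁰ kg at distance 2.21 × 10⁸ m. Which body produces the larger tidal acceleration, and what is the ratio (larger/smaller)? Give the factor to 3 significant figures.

Moon T, by a factor of ≈ 28.3

The tide-raising term goes as M/d³ (the gradient of a 1/d² field).
Moon C: (1.94 × 10²⁰) / (5.37 × 10⁸)³ = 1.253 × 10⁻⁶
Moon T: (3.83 × 10²⁰) / (2.21 × 10⁸)³ = 3.548 × 10⁻⁵
Ratio (larger/smaller) = 28.3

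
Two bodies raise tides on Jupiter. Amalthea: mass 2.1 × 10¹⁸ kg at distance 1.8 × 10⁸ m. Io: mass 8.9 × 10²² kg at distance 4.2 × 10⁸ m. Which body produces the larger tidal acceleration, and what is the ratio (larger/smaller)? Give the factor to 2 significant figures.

Tidal acceleration ∝ M/d³, so compare M/d³ for each.
Amalthea: (2.1 × 10¹⁸) / (1.8 × 10⁸)³ = 3.601 × 10⁻⁷
Io: (8.9 × 10²²) / (4.2 × 10⁸)³ = 1.201 × 10⁻³
Ratio (larger/smaller) = 3300

Io, by a factor of ≈ 3300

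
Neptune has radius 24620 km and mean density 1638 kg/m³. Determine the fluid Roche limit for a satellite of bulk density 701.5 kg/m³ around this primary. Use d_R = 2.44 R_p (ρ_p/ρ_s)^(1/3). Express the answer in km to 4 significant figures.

79700 km

d_R = 2.44 × 24620 km × (1638/701.5)^(1/3)
    = 79700 km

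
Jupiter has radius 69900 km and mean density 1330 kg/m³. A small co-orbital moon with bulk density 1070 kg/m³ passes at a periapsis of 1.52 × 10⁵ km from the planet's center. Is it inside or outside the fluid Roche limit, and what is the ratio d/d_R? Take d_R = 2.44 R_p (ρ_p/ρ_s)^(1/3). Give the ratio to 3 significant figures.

d_R = 2.44 × (69900 km) × (1330/1070)^(1/3) = 1.834 × 10⁵ km
d/d_R = (1.52 × 10⁵) / (1.834 × 10⁵) = 0.829
Since d/d_R < 1, the body is inside the Roche limit.

inside; d/d_R ≈ 0.829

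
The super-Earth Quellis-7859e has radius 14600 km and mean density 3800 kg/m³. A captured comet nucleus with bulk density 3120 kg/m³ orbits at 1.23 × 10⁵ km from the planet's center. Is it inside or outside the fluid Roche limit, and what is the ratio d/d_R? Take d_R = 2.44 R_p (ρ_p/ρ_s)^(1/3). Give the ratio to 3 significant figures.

outside; d/d_R ≈ 3.23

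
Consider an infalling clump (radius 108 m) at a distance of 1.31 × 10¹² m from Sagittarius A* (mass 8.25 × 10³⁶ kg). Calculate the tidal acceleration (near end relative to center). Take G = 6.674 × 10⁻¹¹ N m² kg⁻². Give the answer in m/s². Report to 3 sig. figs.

5.29 × 10⁻⁸ m/s²

a_tidal = 2GMr/d³
        = 2 × (6.674 × 10⁻¹¹) × (8.25 × 10³⁶) × (108) / (1.31 × 10¹²)³
        = 5.29 × 10⁻⁸ m/s²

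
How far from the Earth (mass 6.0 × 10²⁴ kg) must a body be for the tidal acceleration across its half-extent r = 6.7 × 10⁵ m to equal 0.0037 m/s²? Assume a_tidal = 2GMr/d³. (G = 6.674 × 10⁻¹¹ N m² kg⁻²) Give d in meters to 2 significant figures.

5.3 × 10⁷ m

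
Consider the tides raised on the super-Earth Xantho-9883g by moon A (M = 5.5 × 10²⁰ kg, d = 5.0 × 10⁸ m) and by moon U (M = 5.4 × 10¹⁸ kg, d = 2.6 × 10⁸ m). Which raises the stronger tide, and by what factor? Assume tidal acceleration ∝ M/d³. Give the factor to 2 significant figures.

Tidal stretch scales as M/d³; compute that for each body.
Moon A: (5.5 × 10²⁰) / (5.0 × 10⁸)³ = 4.400 × 10⁻⁶
Moon U: (5.4 × 10¹⁸) / (2.6 × 10⁸)³ = 3.072 × 10⁻⁷
Ratio (larger/smaller) = 14

Moon A, by a factor of ≈ 14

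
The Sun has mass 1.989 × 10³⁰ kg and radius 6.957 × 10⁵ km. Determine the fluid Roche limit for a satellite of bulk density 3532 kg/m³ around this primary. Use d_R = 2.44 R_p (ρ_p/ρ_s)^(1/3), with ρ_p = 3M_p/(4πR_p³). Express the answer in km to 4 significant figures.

ρ_p = 3M_p/(4πR_p³) = 3 × (1.989 × 10³⁰) / (4π × (6.957 × 10⁸ m)³) = 1410 kg/m³
d_R = 2.44 × 6.957 × 10⁵ km × (1410/3532)^(1/3)
    = 1.250 × 10⁶ km

1.250 × 10⁶ km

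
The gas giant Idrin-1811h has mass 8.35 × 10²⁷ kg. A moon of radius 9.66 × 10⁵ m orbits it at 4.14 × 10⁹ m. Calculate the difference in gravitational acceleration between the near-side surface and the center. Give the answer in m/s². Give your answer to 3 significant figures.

1.52 × 10⁻⁵ m/s²

a_tidal = 2GMr/d³
        = 2 × (6.674 × 10⁻¹¹) × (8.35 × 10²⁷) × (9.66 × 10⁵) / (4.14 × 10⁹)³
        = 1.52 × 10⁻⁵ m/s²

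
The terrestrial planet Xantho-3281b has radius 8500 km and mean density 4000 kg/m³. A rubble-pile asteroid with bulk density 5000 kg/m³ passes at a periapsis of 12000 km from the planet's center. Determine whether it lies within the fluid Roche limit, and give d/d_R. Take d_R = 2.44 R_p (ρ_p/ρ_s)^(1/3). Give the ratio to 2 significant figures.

inside; d/d_R ≈ 0.62

d_R = 2.44 × (8500 km) × (4000/5000)^(1/3) = 19250 km
d/d_R = (12000) / (19250) = 0.62
Since d/d_R < 1, the body is inside the Roche limit.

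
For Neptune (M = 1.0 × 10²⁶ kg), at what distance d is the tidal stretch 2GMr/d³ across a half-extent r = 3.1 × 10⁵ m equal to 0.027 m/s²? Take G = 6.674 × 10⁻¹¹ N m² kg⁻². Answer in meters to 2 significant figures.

5.4 × 10⁷ m

2GMr/d³ = a_tidal  ⇒  d = (2GMr / a_tidal)^(1/3)
d = (2 × 6.674×10⁻¹¹ × (1.0 × 10²⁶) × (3.1 × 10⁵) / (0.027))^(1/3)
  = 5.4 × 10⁷ m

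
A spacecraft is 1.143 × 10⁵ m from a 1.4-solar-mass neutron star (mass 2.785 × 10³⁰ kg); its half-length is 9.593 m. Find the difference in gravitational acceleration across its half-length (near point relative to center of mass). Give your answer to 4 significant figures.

2.388 × 10⁶ m/s²

Δa = 2GMr/d³
   = 2 × (6.674 × 10⁻¹¹) × (2.785 × 10³⁰) × (9.593) / (1.143 × 10⁵)³
   = 2.388 × 10⁶ m/s²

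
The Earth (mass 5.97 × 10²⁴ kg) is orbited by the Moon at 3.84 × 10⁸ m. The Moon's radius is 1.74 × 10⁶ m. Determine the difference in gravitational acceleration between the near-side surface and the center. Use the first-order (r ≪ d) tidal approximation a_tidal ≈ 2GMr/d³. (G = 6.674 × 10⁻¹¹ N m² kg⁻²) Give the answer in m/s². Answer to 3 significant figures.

2.45 × 10⁻⁵ m/s²

Differencing GM/(d−r)² and GM/d² to first order in r/d gives 2GMr/d³.
Δg = 2GMr/d³
   = 2 × (6.674 × 10⁻¹¹) × (5.97 × 10²⁴) × (1.74 × 10⁶) / (3.84 × 10⁸)³
   = 2.45 × 10⁻⁵ m/s²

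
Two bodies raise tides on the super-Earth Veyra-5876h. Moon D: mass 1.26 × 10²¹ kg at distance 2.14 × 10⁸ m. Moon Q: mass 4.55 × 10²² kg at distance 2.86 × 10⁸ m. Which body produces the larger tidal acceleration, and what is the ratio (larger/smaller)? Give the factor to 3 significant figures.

Moon Q, by a factor of ≈ 15.1

Tidal acceleration ∝ M/d³, so compare M/d³ for each.
Moon D: (1.26 × 10²¹) / (2.14 × 10⁸)³ = 1.286 × 10⁻⁴
Moon Q: (4.55 × 10²²) / (2.86 × 10⁸)³ = 1.945 × 10⁻³
Ratio (larger/smaller) = 15.1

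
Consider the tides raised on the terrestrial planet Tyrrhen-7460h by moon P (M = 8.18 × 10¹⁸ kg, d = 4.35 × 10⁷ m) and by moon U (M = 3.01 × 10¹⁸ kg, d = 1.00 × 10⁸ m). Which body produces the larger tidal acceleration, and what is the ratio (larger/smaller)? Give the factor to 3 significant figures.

The tide-raising term goes as M/d³ (the gradient of a 1/d² field).
Moon P: (8.18 × 10¹⁸) / (4.35 × 10⁷)³ = 9.938 × 10⁻⁵
Moon U: (3.01 × 10¹⁸) / (1.00 × 10⁸)³ = 3.010 × 10⁻⁶
Ratio (larger/smaller) = 33.0

Moon P, by a factor of ≈ 33.0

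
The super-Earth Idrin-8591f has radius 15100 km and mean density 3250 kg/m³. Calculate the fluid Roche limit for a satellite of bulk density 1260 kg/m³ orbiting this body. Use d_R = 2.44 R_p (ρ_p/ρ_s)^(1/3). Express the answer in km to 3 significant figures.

d_R = 2.44 × 15100 km × (3250/1260)^(1/3)
    = 50500 km

50500 km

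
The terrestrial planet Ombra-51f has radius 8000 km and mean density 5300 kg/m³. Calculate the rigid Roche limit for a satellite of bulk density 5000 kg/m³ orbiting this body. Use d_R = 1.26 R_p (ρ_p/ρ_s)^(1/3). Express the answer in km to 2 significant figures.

d_R = 1.26 × 8000 km × (5300/5000)^(1/3)
    = 10000 km

10000 km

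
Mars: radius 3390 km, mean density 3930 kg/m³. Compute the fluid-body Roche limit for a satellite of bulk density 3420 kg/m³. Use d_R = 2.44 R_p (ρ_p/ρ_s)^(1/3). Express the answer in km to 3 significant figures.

8660 km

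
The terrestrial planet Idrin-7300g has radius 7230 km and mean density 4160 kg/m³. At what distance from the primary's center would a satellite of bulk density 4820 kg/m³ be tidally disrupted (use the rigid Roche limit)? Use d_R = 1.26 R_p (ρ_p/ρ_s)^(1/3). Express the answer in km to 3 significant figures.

8670 km

d_R = 1.26 × 7230 km × (4160/4820)^(1/3)
    = 8670 km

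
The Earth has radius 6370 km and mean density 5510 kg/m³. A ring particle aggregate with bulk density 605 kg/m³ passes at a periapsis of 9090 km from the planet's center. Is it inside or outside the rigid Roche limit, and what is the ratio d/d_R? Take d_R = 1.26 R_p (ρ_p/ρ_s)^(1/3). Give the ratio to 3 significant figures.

d_R = 1.26 × (6370 km) × (5510/605)^(1/3) = 16760 km
d/d_R = (9090) / (16760) = 0.542
Since d/d_R < 1, the body is inside the Roche limit.

inside; d/d_R ≈ 0.542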